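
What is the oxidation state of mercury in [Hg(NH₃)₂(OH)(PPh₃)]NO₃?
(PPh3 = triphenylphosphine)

1 nitrate outside the brackets (-1 each) → the complex ion is 1+.
Ligand charges: 1×OH = -1; 1×PPh3 neutral; 2×NH3 neutral; sum -1.
Hg + (-1) = 1+ ⇒ Hg is +2.

+2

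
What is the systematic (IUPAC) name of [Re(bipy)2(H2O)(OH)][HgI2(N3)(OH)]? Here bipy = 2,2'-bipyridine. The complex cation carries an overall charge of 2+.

The complex cation is given as 2+; its ligand charges sum to -1, so Re = +3.
A 1:1 salt means the anion carries the equal and opposite charge, 2−.
Anion: ligand charges sum to -4; for the ion to be 2−, Hg = +2.

aquabis(2,2'-bipyridine)hydroxorhenium(III) azidohydroxodiiodomercurate(II)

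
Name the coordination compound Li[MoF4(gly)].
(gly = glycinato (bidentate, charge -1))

lithium tetrafluoro(glycinato)molybdate(IV)

The 1 lithium counter-ion carries a total charge of +1, so each complex ion is 1−.
Ligand charges: 4×fluoro (-1 each), 1×glycinato (-1 each); total -5. So Mo + (-5) = 1−, giving Mo = +4.
Ligands are named alphabetically: fluoro before glycinato.
The complex ion is anionic, so molybdenum takes the -ate form molybdate(IV).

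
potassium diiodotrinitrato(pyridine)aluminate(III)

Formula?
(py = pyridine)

Ligands: 2 iodo (I, -1), 3 nitrato (NO3, -1), 1 pyridine (py, neutral). Ligand charge sum = -5.
With Al in oxidation state +3, the complex ion is [Al...]^2−.
Charge balance with potassium (+1) requires 1 complex ion per 2 potassium.

K2[AlI2(NO3)3(py)]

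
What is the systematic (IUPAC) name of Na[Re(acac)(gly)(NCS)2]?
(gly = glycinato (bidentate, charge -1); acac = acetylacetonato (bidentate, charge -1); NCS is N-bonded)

sodium (acetylacetonato)(glycinato)diisothiocyanatorhenate(III)

The 1 sodium counter-ion carries a total charge of +1, so each complex ion is 1−.
Ligand charges: 1×glycinato (-1 each), 1×acetylacetonato (-1 each), 2×isothiocyanato (-1 each); total -4. So Re + (-4) = 1−, giving Re = +3.
Ligands are named alphabetically: acetylacetonato before glycinato before isothiocyanato.
The complex ion is anionic, so rhenium takes the -ate form rhenate(III).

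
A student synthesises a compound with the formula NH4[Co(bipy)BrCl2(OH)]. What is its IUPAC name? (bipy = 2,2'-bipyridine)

The 1 ammonium counter-ion carries a total charge of +1, so each complex ion is 1−.
Ligand charges: 2×chloro (-1 each), 1×bromo (-1 each), 1×hydroxo (-1 each), 1×2,2'-bipyridine (neutral); total -4. So Co + (-4) = 1−, giving Co = +3.
The complex ion is anionic, so cobalt takes the -ate form cobaltate(III).

ammonium (2,2'-bipyridine)bromodichlorohydroxocobaltate(III)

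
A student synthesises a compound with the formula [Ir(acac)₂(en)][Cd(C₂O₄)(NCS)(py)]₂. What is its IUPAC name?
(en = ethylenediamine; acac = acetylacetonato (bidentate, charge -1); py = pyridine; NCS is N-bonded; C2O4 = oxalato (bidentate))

Both ions are complex: the cation is named first with the plain metal name, the anion second with the -ate form; each ion's ligands are alphabetised independently.
Cadmium is always +2 in its complexes; the anion's ligand charges sum to -3, so the complex anion is 1−.
With 2 anions per cation, the cation must be 2×1 = 2+.
Cation: ligand charges sum to -2; for the ion to be 2+, Ir = +4.

bis(acetylacetonato)(ethylenediamine)iridium(IV) isothiocyanatooxalato(pyridine)cadmate(II)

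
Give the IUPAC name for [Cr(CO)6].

hexacarbonylchromium(0)

There is no counter-ion, so the complex is neutral overall.
Ligand charges: 6×carbonyl (neutral); total 0. So Cr + (0) = 0, giving Cr = 0.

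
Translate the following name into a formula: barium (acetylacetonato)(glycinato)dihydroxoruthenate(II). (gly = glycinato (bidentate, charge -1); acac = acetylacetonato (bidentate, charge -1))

Ba[Ru(acac)(gly)(OH)2]

Ligands: 1 glycinato (gly, -1), 1 acetylacetonato (acac, -1), 2 hydroxo (OH, -1). Ligand charge sum = -4.
With Ru in oxidation state +2, the complex ion is [Ru...]^2−.
Charge balance with barium (+2) requires 1 complex ion per 1 barium.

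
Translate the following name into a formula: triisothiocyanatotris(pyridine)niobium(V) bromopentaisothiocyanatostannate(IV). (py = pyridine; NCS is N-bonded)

[Nb(NCS)3(py)3][SnBr(NCS)5]

Cation [Nb…]: ligand charges -3, Nb(V) ⇒ ion charge 2+.
Anion [Sn…]: ligand charges -6, Sn(IV) ⇒ ion charge 2−.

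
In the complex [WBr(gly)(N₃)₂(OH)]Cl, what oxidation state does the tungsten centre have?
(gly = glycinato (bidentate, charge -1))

1 chloride outside the brackets (-1 each) → the complex ion is 1+.
Ligand charges: 2×N3 = -2; 1×Br = -1; 1×OH = -1; 1×gly = -1; sum -5.
W + (-5) = 1+ ⇒ W is +6.

+6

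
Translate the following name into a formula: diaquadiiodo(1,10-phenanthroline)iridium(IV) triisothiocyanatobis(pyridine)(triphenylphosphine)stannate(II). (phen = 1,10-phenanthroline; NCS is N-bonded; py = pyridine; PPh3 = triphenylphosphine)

[Ir(H2O)2I2(phen)][Sn(NCS)3(PPh3)(py)2]2

Cation [Ir…]: ligand charges -2, Ir(IV) ⇒ ion charge 2+.
Anion [Sn…]: ligand charges -3, Sn(II) ⇒ ion charge 1−.
One 2+ cation requires 2 of the 1− anion.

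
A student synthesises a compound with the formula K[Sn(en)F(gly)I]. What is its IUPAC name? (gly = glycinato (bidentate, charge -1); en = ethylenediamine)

potassium (ethylenediamine)fluoro(glycinato)iodostannate(II)

The 1 potassium counter-ion carries a total charge of +1, so each complex ion is 1−.
Ligand charges: 1×fluoro (-1 each), 1×glycinato (-1 each), 1×iodo (-1 each), 1×ethylenediamine (neutral); total -3. So Sn + (-3) = 1−, giving Sn = +2.
The complex ion is anionic, so tin takes the -ate form stannate(II).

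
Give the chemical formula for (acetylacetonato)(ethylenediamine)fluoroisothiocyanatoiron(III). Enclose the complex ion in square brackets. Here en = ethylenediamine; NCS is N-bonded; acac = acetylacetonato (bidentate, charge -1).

Ligands: 1 ethylenediamine (en, neutral), 1 isothiocyanato (NCS, -1), 1 fluoro (F, -1), 1 acetylacetonato (acac, -1). Ligand charge sum = -3.
With Fe in oxidation state +3, the complex ion is [Fe...].

[Fe(acac)(en)F(NCS)]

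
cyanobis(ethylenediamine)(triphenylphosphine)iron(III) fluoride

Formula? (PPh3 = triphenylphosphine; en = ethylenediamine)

Ligands: 1 triphenylphosphine (PPh3, neutral), 2 ethylenediamine (en, neutral), 1 cyano (CN, -1). Ligand charge sum = -1.
With Fe in oxidation state +3, the complex ion is [Fe...]^2+.
Charge balance with fluoride (-1) requires 1 complex ion per 2 fluoride.

[Fe(CN)(en)2(PPh3)]F2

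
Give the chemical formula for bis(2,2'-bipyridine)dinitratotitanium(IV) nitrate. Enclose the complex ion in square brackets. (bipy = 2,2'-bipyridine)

[Ti(bipy)2(NO3)2](NO3)2

Ligands: 2 nitrato (NO3, -1), 2 2,2'-bipyridine (bipy, neutral). Ligand charge sum = -2.
With Ti in oxidation state +4, the complex ion is [Ti...]^2+.
Charge balance with nitrate (-1) requires 1 complex ion per 2 nitrate.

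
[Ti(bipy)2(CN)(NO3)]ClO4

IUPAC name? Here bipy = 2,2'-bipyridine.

bis(2,2'-bipyridine)cyanonitratotitanium(III) perchlorate

The 1 perchlorate counter-ion carries a total charge of -1, so each complex ion is 1+.
Ligand charges: 1×nitrato (-1 each), 2×2,2'-bipyridine (neutral), 1×cyano (-1 each); total -2. So Ti + (-2) = 1+, giving Ti = +3.
Ligands are named alphabetically: bipyridine before cyano before nitrato.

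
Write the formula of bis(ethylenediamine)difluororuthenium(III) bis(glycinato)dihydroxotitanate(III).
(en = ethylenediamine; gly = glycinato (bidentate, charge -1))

[Ru(en)2F2][Ti(gly)2(OH)2]

Cation [Ru…]: ligand charges -2, Ru(III) ⇒ ion charge 1+.
Anion [Ti…]: ligand charges -4, Ti(III) ⇒ ion charge 1−.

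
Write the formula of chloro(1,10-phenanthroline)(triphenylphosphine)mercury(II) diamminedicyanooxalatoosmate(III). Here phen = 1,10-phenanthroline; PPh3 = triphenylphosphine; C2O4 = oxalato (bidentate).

Cation [Hg…]: ligand charges -1, Hg(II) ⇒ ion charge 1+.
Anion [Os…]: ligand charges -4, Os(III) ⇒ ion charge 1−.
One 1+ cation balances one 1− anion.

[HgCl(phen)(PPh3)][Os(C2O4)(CN)2(NH3)2]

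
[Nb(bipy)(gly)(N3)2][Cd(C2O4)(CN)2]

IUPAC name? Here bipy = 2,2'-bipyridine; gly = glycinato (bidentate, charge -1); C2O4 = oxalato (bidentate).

diazido(2,2'-bipyridine)(glycinato)niobium(V) dicyanooxalatocadmate(II)

Both ions are complex: the cation is named first with the plain metal name, the anion second with the -ate form; each ion's ligands are alphabetised independently.
Cadmium is always +2 in its complexes; the anion's ligand charges sum to -4, so the complex anion is 2−.
A 1:1 salt means the cation carries the equal and opposite charge, 2+.
Cation: ligand charges sum to -3; for the ion to be 2+, Nb = +5.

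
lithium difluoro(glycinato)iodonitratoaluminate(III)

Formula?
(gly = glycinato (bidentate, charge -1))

Li2[AlF2(gly)I(NO3)]

Ligands: 1 iodo (I, -1), 2 fluoro (F, -1), 1 glycinato (gly, -1), 1 nitrato (NO3, -1). Ligand charge sum = -5.
With Al in oxidation state +3, the complex ion is [Al...]^2−.
Charge balance with lithium (+1) requires 1 complex ion per 2 lithium.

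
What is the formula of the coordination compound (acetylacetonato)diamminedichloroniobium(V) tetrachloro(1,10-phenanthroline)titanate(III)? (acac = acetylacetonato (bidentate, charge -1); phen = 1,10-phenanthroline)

Cation [Nb…]: ligand charges -3, Nb(V) ⇒ ion charge 2+.
Anion [Ti…]: ligand charges -4, Ti(III) ⇒ ion charge 1−.
One 2+ cation requires 2 of the 1− anion.

[Nb(acac)Cl2(NH3)2][TiCl4(phen)]2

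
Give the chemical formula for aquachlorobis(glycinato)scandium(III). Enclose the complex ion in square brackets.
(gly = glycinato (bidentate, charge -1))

[ScCl(gly)2(H2O)]

Ligands: 1 chloro (Cl, -1), 1 aqua (H2O, neutral), 2 glycinato (gly, -1). Ligand charge sum = -3.
With Sc in oxidation state +3, the complex ion is [Sc...].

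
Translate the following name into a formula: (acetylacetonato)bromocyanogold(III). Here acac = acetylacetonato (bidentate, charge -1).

[Au(acac)Br(CN)]

Ligands: 1 cyano (CN, -1), 1 acetylacetonato (acac, -1), 1 bromo (Br, -1). Ligand charge sum = -3.
With Au in oxidation state +3, the complex ion is [Au...].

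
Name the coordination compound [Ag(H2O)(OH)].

There is no counter-ion, so the complex is neutral overall.
Ligand charges: 1×hydroxo (-1 each), 1×aqua (neutral); total -1. So Ag + (-1) = 0, giving Ag = +1.
Ligands are named alphabetically: aqua before hydroxo.

aquahydroxosilver(I)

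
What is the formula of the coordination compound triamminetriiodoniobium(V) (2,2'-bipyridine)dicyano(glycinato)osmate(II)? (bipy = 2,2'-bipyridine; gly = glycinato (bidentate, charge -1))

Cation [Nb…]: ligand charges -3, Nb(V) ⇒ ion charge 2+.
Anion [Os…]: ligand charges -3, Os(II) ⇒ ion charge 1−.

[NbI3(NH3)3][Os(bipy)(CN)2(gly)]2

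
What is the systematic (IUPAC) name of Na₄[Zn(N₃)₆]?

The 4 sodium counter-ions carry a total charge of +4, so each complex ion is 4−.
Ligand charges: 6×azido (-1 each); total -6. So Zn + (-6) = 4−, giving Zn = +2.
The complex ion is anionic, so zinc takes the -ate form zincate(II).

sodium hexaazidozincate(II)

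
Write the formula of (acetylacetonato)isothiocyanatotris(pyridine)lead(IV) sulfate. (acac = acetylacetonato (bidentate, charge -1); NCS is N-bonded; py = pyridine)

Ligands: 1 acetylacetonato (acac, -1), 1 isothiocyanato (NCS, -1), 3 pyridine (py, neutral). Ligand charge sum = -2.
Charge balance with sulfate (-2) requires 1 complex ion per 1 sulfate.

[Pb(acac)(NCS)(py)3]SO4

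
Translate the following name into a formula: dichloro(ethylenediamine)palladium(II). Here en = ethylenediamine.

Ligands: 1 ethylenediamine (en, neutral), 2 chloro (Cl, -1). Ligand charge sum = -2.
With Pd in oxidation state +2, the complex ion is [Pd...].

[PdCl2(en)]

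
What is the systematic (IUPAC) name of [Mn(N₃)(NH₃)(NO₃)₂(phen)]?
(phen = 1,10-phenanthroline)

ammineazidodinitrato(1,10-phenanthroline)manganese(III)

There is no counter-ion, so the complex is neutral overall.
Ligand charges: 1×ammine (neutral), 2×nitrato (-1 each), 1×1,10-phenanthroline (neutral), 1×azido (-1 each); total -3. So Mn + (-3) = 0, giving Mn = +3.
Ligands are named alphabetically: ammine before azido before nitrato before phenanthroline.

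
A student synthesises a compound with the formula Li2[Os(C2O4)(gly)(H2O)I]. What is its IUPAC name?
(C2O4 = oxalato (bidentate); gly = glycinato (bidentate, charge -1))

The 2 lithium counter-ions carry a total charge of +2, so each complex ion is 2−.
Ligand charges: 1×oxalato (-2 each), 1×iodo (-1 each), 1×glycinato (-1 each), 1×aqua (neutral); total -4. So Os + (-4) = 2−, giving Os = +2.
Ligands are named alphabetically: aqua before glycinato before iodo before oxalato.
The complex ion is anionic, so osmium takes the -ate form osmate(II).

lithium aqua(glycinato)iodooxalatoosmate(II)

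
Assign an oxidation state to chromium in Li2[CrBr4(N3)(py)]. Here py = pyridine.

2 lithium outside the brackets (+1 each) → the complex ion is 2−.
Ligand charges: 4×Br = -4; 1×py neutral; 1×N3 = -1; sum -5.
Cr + (-5) = 2− ⇒ Cr is +3.

+3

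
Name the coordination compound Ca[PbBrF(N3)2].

The 1 calcium counter-ion carries a total charge of +2, so each complex ion is 2−.
Ligand charges: 2×azido (-1 each), 1×bromo (-1 each), 1×fluoro (-1 each); total -4. So Pb + (-4) = 2−, giving Pb = +2.
The complex ion is anionic, so lead takes the -ate form plumbate(II).

calcium diazidobromofluoroplumbate(II)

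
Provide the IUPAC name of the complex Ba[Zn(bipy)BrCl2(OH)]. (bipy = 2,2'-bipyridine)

barium (2,2'-bipyridine)bromodichlorohydroxozincate(II)

The 1 barium counter-ion carries a total charge of +2, so each complex ion is 2−.
Ligand charges: 1×hydroxo (-1 each), 2×chloro (-1 each), 1×bromo (-1 each), 1×2,2'-bipyridine (neutral); total -4. So Zn + (-4) = 2−, giving Zn = +2.
Ligands are named alphabetically: bipyridine before bromo before chloro before hydroxo.
The complex ion is anionic, so zinc takes the -ate form zincate(II).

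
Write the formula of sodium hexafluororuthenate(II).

Na4[RuF6]

Ligands: 6 fluoro (F, -1). Ligand charge sum = -6.
Charge balance with sodium (+1) requires 1 complex ion per 4 sodium.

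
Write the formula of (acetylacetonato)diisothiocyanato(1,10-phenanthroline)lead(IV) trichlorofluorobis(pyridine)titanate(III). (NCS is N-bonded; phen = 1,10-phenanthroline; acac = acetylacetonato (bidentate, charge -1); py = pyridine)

[Pb(acac)(NCS)2(phen)][TiCl3F(py)2]

Cation [Pb…]: ligand charges -3, Pb(IV) ⇒ ion charge 1+.
Anion [Ti…]: ligand charges -4, Ti(III) ⇒ ion charge 1−.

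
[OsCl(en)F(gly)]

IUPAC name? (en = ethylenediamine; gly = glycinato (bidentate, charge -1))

There is no counter-ion, so the complex is neutral overall.
Ligand charges: 1×ethylenediamine (neutral), 1×glycinato (-1 each), 1×fluoro (-1 each), 1×chloro (-1 each); total -3. So Os + (-3) = 0, giving Os = +3.
Ligands are named alphabetically: chloro before ethylenediamine before fluoro before glycinato.

chloro(ethylenediamine)fluoro(glycinato)osmium(III)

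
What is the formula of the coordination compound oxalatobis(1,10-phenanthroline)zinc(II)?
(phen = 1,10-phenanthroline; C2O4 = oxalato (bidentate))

[Zn(C2O4)(phen)2]

Ligands: 2 1,10-phenanthroline (phen, neutral), 1 oxalato (C2O4, -2). Ligand charge sum = -2.
With Zn in oxidation state +2, the complex ion is [Zn...].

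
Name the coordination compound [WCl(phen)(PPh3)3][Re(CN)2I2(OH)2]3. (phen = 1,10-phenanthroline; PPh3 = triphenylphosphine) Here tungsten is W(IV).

chloro(1,10-phenanthroline)tris(triphenylphosphine)tungsten(IV) dicyanodihydroxodiiodorhenate(V)

Both ions are complex: the cation is named first with the plain metal name, the anion second with the -ate form; each ion's ligands are alphabetised independently.
W is given as +4; the cation's ligand charges sum to -1, so the complex cation is 3+.
With 3 anions per cation, each anion must be 3/3 = 1−.
Anion: ligand charges sum to -6; for the ion to be 1−, Re = +5.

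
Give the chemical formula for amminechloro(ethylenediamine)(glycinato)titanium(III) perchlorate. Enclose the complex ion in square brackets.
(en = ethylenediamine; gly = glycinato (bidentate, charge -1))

[TiCl(en)(gly)(NH3)]ClO4

Ligands: 1 chloro (Cl, -1), 1 ethylenediamine (en, neutral), 1 glycinato (gly, -1), 1 ammine (NH3, neutral). Ligand charge sum = -2.
Charge balance with perchlorate (-1) requires 1 complex ion per 1 perchlorate.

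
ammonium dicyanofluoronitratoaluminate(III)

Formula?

Ligands: 2 cyano (CN, -1), 1 fluoro (F, -1), 1 nitrato (NO3, -1). Ligand charge sum = -4.
With Al in oxidation state +3, the complex ion is [Al...]^1−.
Charge balance with ammonium (+1) requires 1 complex ion per 1 ammonium.

NH4[Al(CN)2F(NO3)]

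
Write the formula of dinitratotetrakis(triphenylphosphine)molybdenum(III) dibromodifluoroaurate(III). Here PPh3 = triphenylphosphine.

Cation [Mo…]: ligand charges -2, Mo(III) ⇒ ion charge 1+.
Anion [Au…]: ligand charges -4, Au(III) ⇒ ion charge 1−.

[Mo(NO3)2(PPh3)4][AuBr2F2]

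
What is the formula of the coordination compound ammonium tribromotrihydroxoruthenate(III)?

Ligands: 3 bromo (Br, -1), 3 hydroxo (OH, -1). Ligand charge sum = -6.
With Ru in oxidation state +3, the complex ion is [Ru...]^3−.
Charge balance with ammonium (+1) requires 1 complex ion per 3 ammonium.

(NH4)3[RuBr3(OH)3]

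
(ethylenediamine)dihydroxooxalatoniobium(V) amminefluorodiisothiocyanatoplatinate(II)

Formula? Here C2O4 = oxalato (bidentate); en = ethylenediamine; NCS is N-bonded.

Cation [Nb…]: ligand charges -4, Nb(V) ⇒ ion charge 1+.
Anion [Pt…]: ligand charges -3, Pt(II) ⇒ ion charge 1−.

[Nb(C2O4)(en)(OH)2][PtF(NCS)2(NH3)]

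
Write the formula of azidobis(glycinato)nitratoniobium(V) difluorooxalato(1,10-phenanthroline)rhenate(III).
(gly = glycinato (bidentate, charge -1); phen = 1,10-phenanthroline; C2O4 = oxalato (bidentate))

[Nb(gly)2(N3)(NO3)][Re(C2O4)F2(phen)]

Cation [Nb…]: ligand charges -4, Nb(V) ⇒ ion charge 1+.
Anion [Re…]: ligand charges -4, Re(III) ⇒ ion charge 1−.
One 1+ cation balances one 1− anion.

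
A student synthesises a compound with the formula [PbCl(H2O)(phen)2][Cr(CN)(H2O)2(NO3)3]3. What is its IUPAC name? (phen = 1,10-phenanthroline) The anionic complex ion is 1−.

The complex anion is given as 1−; its ligand charges sum to -4, so Cr = +3.
With 3 anions per cation, the cation must be 3×1 = 3+.
Cation: ligand charges sum to -1; for the ion to be 3+, Pb = +4.

aquachlorobis(1,10-phenanthroline)lead(IV) diaquacyanotrinitratochromate(III)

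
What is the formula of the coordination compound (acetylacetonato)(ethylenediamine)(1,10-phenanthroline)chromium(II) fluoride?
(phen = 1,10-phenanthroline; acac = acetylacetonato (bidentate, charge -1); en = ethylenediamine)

Ligands: 1 1,10-phenanthroline (phen, neutral), 1 acetylacetonato (acac, -1), 1 ethylenediamine (en, neutral). Ligand charge sum = -1.
With Cr in oxidation state +2, the complex ion is [Cr...]^1+.
Charge balance with fluoride (-1) requires 1 complex ion per 1 fluoride.

[Cr(acac)(en)(phen)]F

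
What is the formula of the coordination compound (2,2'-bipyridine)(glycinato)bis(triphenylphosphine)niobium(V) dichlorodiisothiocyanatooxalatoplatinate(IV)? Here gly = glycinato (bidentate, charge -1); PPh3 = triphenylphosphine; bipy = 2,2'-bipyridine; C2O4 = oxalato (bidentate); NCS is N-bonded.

Cation [Nb…]: ligand charges -1, Nb(V) ⇒ ion charge 4+.
Anion [Pt…]: ligand charges -6, Pt(IV) ⇒ ion charge 2−.
One 4+ cation requires 2 of the 2− anion.

[Nb(bipy)(gly)(PPh3)2][Pt(C2O4)Cl2(NCS)2]2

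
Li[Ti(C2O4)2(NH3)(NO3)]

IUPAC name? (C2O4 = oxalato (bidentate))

lithium amminenitratodioxalatotitanate(IV)

The 1 lithium counter-ion carries a total charge of +1, so each complex ion is 1−.
Ligand charges: 1×nitrato (-1 each), 2×oxalato (-2 each), 1×ammine (neutral); total -5. So Ti + (-5) = 1−, giving Ti = +4.
The complex ion is anionic, so titanium takes the -ate form titanate(IV).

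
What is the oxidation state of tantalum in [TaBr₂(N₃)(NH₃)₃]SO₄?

+5

1 sulfate outside the brackets (-2 each) → the complex ion is 2+.
Ligand charges: 3×NH3 neutral; 1×N3 = -1; 2×Br = -2; sum -3.
Ta + (-3) = 2+ ⇒ Ta is +5.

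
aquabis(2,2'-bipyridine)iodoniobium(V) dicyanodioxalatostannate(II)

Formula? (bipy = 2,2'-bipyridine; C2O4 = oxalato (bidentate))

[Nb(bipy)2(H2O)I][Sn(C2O4)2(CN)2]

Cation [Nb…]: ligand charges -1, Nb(V) ⇒ ion charge 4+.
Anion [Sn…]: ligand charges -6, Sn(II) ⇒ ion charge 4−.
One 4+ cation balances one 4− anion.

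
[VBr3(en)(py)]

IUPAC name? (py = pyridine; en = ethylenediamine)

tribromo(ethylenediamine)(pyridine)vanadium(III)

There is no counter-ion, so the complex is neutral overall.
Ligand charges: 3×bromo (-1 each), 1×pyridine (neutral), 1×ethylenediamine (neutral); total -3. So V + (-3) = 0, giving V = +3.
Ligands are named alphabetically: bromo before ethylenediamine before pyridine.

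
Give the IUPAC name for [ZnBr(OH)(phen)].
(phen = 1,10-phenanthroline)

There is no counter-ion, so the complex is neutral overall.
Ligand charges: 1×1,10-phenanthroline (neutral), 1×bromo (-1 each), 1×hydroxo (-1 each); total -2. So Zn + (-2) = 0, giving Zn = +2.
Ligands are named alphabetically: bromo before hydroxo before phenanthroline.

bromohydroxo(1,10-phenanthroline)zinc(II)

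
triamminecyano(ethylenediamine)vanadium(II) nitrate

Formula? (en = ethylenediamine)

Ligands: 3 ammine (NH3, neutral), 1 cyano (CN, -1), 1 ethylenediamine (en, neutral). Ligand charge sum = -1.
Charge balance with nitrate (-1) requires 1 complex ion per 1 nitrate.

[V(CN)(en)(NH3)3]NO3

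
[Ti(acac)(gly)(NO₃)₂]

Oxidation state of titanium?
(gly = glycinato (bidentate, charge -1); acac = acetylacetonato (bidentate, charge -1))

+4

No counter-ion: the bracketed complex is neutral.
Ligand charges: 2×NO3 = -2; 1×gly = -1; 1×acac = -1; sum -4.
Ti + (-4) = 0 ⇒ Ti is +4.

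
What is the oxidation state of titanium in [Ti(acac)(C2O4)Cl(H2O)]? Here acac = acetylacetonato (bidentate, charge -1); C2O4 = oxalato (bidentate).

+4

No counter-ion: the bracketed complex is neutral.
Ligand charges: 1×acac = -1; 1×Cl = -1; 1×H2O neutral; 1×C2O4 = -2; sum -4.
Ti + (-4) = 0 ⇒ Ti is +4.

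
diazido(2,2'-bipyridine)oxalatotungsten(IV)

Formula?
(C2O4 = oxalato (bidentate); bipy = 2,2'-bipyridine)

[W(bipy)(C2O4)(N3)2]

Ligands: 1 oxalato (C2O4, -2), 1 2,2'-bipyridine (bipy, neutral), 2 azido (N3, -1). Ligand charge sum = -4.
With W in oxidation state +4, the complex ion is [W...].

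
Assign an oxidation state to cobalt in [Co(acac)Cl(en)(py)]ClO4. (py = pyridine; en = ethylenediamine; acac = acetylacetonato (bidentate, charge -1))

1 perchlorate outside the brackets (-1 each) → the complex ion is 1+.
Ligand charges: 1×Cl = -1; 1×py neutral; 1×en neutral; 1×acac = -1; sum -2.
Co + (-2) = 1+ ⇒ Co is +3.

+3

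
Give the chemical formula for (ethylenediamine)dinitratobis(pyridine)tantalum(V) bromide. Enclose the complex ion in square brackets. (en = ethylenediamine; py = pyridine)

[Ta(en)(NO3)2(py)2]Br3

Ligands: 1 ethylenediamine (en, neutral), 2 pyridine (py, neutral), 2 nitrato (NO3, -1). Ligand charge sum = -2.
Charge balance with bromide (-1) requires 1 complex ion per 3 bromide.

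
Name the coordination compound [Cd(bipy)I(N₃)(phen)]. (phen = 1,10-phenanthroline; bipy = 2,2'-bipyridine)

There is no counter-ion, so the complex is neutral overall.
Ligand charges: 1×1,10-phenanthroline (neutral), 1×azido (-1 each), 1×2,2'-bipyridine (neutral), 1×iodo (-1 each); total -2. So Cd + (-2) = 0, giving Cd = +2.
Ligands are named alphabetically: azido before bipyridine before iodo before phenanthroline.

azido(2,2'-bipyridine)iodo(1,10-phenanthroline)cadmium(II)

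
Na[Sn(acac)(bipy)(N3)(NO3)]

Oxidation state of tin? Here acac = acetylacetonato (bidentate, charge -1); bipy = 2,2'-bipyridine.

+2

1 sodium outside the brackets (+1 each) → the complex ion is 1−.
Ligand charges: 1×acac = -1; 1×NO3 = -1; 1×bipy neutral; 1×N3 = -1; sum -3.
Sn + (-3) = 1− ⇒ Sn is +2.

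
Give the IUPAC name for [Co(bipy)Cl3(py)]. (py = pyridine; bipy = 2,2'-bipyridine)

There is no counter-ion, so the complex is neutral overall.
Ligand charges: 3×chloro (-1 each), 1×pyridine (neutral), 1×2,2'-bipyridine (neutral); total -3. So Co + (-3) = 0, giving Co = +3.
Ligands are named alphabetically: bipyridine before chloro before pyridine.

(2,2'-bipyridine)trichloro(pyridine)cobalt(III)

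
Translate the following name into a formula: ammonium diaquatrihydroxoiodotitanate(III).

Ligands: 1 iodo (I, -1), 3 hydroxo (OH, -1), 2 aqua (H2O, neutral). Ligand charge sum = -4.
With Ti in oxidation state +3, the complex ion is [Ti...]^1−.
Charge balance with ammonium (+1) requires 1 complex ion per 1 ammonium.

NH4[Ti(H2O)2I(OH)3]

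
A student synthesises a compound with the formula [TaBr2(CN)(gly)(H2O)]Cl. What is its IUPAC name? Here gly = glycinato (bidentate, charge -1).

aquadibromocyano(glycinato)tantalum(V) chloride

The 1 chloride counter-ion carries a total charge of -1, so each complex ion is 1+.
Ligand charges: 1×glycinato (-1 each), 1×cyano (-1 each), 2×bromo (-1 each), 1×aqua (neutral); total -4. So Ta + (-4) = 1+, giving Ta = +5.
Ligands are named alphabetically: aqua before bromo before cyano before glycinato.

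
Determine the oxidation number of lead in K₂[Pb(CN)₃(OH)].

+2

2 potassium outside the brackets (+1 each) → the complex ion is 2−.
Ligand charges: 1×OH = -1; 3×CN = -3; sum -4.
Pb + (-4) = 2− ⇒ Pb is +2.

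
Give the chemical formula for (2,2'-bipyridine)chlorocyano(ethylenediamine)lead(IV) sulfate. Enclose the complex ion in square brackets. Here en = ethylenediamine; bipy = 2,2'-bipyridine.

Ligands: 1 ethylenediamine (en, neutral), 1 cyano (CN, -1), 1 2,2'-bipyridine (bipy, neutral), 1 chloro (Cl, -1). Ligand charge sum = -2.
With Pb in oxidation state +4, the complex ion is [Pb...]^2+.
Charge balance with sulfate (-2) requires 1 complex ion per 1 sulfate.

[Pb(bipy)Cl(CN)(en)]SO4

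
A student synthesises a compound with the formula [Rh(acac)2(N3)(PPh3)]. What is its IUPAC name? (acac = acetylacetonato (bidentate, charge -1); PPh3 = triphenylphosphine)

bis(acetylacetonato)azido(triphenylphosphine)rhodium(III)

There is no counter-ion, so the complex is neutral overall.
Ligand charges: 2×acetylacetonato (-1 each), 1×azido (-1 each), 1×triphenylphosphine (neutral); total -3. So Rh + (-3) = 0, giving Rh = +3.
Ligands are named alphabetically: acetylacetonato before azido before triphenylphosphine.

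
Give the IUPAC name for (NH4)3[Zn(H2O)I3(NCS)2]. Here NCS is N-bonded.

The 3 ammonium counter-ions carry a total charge of +3, so each complex ion is 3−.
Ligand charges: 3×iodo (-1 each), 2×isothiocyanato (-1 each), 1×aqua (neutral); total -5. So Zn + (-5) = 3−, giving Zn = +2.
The complex ion is anionic, so zinc takes the -ate form zincate(II).

ammonium aquatriiododiisothiocyanatozincate(II)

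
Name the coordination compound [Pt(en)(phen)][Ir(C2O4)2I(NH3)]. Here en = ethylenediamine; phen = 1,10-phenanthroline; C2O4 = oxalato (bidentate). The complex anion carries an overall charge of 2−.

Both ions are complex: the cation is named first with the plain metal name, the anion second with the -ate form; each ion's ligands are alphabetised independently.
The complex anion is given as 2−; its ligand charges sum to -5, so Ir = +3.
A 1:1 salt means the cation carries the equal and opposite charge, 2+.
Cation: ligand charges sum to 0; for the ion to be 2+, Pt = +2.

(ethylenediamine)(1,10-phenanthroline)platinum(II) ammineiododioxalatoiridate(III)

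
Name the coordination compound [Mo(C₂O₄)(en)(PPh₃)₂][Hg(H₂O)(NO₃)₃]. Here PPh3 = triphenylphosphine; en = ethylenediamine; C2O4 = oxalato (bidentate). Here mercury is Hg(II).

Hg is given as +2; the anion's ligand charges sum to -3, so the complex anion is 1−.
A 1:1 salt means the cation carries the equal and opposite charge, 1+.
Cation: ligand charges sum to -2; for the ion to be 1+, Mo = +3.

(ethylenediamine)oxalatobis(triphenylphosphine)molybdenum(III) aquatrinitratomercurate(II)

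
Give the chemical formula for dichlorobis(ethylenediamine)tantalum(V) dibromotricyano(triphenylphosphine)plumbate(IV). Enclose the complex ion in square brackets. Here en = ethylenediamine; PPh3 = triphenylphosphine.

[TaCl2(en)2][PbBr2(CN)3(PPh3)]3

Cation [Ta…]: ligand charges -2, Ta(V) ⇒ ion charge 3+.
Anion [Pb…]: ligand charges -5, Pb(IV) ⇒ ion charge 1−.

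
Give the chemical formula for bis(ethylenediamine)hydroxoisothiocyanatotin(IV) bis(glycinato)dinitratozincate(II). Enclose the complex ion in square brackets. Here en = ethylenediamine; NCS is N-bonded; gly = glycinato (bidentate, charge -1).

[Sn(en)2(NCS)(OH)][Zn(gly)2(NO3)2]

Cation [Sn…]: ligand charges -2, Sn(IV) ⇒ ion charge 2+.
Anion [Zn…]: ligand charges -4, Zn(II) ⇒ ion charge 2−.
One 2+ cation balances one 2− anion.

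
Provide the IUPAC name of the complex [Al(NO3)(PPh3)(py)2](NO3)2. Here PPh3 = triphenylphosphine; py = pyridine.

The 2 nitrate counter-ions carry a total charge of -2, so each complex ion is 2+.
Ligand charges: 1×triphenylphosphine (neutral), 1×nitrato (-1 each), 2×pyridine (neutral); total -1. So Al + (-1) = 2+, giving Al = +3.
Ligands are named alphabetically: nitrato before pyridine before triphenylphosphine.

nitratobis(pyridine)(triphenylphosphine)aluminium(III) nitrate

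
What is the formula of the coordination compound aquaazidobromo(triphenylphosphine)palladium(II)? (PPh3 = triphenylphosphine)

Ligands: 1 aqua (H2O, neutral), 1 bromo (Br, -1), 1 triphenylphosphine (PPh3, neutral), 1 azido (N3, -1). Ligand charge sum = -2.
With Pd in oxidation state +2, the complex ion is [Pd...].

[PdBr(H2O)(N3)(PPh3)]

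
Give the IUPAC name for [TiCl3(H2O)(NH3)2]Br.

diammineaquatrichlorotitanium(IV) bromide

The 1 bromide counter-ion carries a total charge of -1, so each complex ion is 1+.
Ligand charges: 2×ammine (neutral), 3×chloro (-1 each), 1×aqua (neutral); total -3. So Ti + (-3) = 1+, giving Ti = +4.
Ligands are named alphabetically: ammine before aqua before chloro.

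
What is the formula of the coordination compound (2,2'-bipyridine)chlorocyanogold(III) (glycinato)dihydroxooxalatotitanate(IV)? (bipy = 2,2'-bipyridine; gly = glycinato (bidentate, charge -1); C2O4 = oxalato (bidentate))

[Au(bipy)Cl(CN)][Ti(C2O4)(gly)(OH)2]

Cation [Au…]: ligand charges -2, Au(III) ⇒ ion charge 1+.
Anion [Ti…]: ligand charges -5, Ti(IV) ⇒ ion charge 1−.
One 1+ cation balances one 1− anion.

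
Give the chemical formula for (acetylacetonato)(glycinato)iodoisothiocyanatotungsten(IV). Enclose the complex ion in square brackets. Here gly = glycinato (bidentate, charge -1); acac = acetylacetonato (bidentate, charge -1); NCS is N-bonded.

[W(acac)(gly)I(NCS)]

Ligands: 1 iodo (I, -1), 1 glycinato (gly, -1), 1 acetylacetonato (acac, -1), 1 isothiocyanato (NCS, -1). Ligand charge sum = -4.
With W in oxidation state +4, the complex ion is [W...].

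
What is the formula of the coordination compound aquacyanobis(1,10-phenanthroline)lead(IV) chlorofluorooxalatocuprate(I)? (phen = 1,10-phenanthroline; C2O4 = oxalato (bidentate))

Cation [Pb…]: ligand charges -1, Pb(IV) ⇒ ion charge 3+.
Anion [Cu…]: ligand charges -4, Cu(I) ⇒ ion charge 3−.

[Pb(CN)(H2O)(phen)2][Cu(C2O4)ClF]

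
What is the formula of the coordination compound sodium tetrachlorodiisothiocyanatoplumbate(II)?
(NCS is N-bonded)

Na4[PbCl4(NCS)2]

Ligands: 4 chloro (Cl, -1), 2 isothiocyanato (NCS, -1). Ligand charge sum = -6.
With Pb in oxidation state +2, the complex ion is [Pb...]^4−.
Charge balance with sodium (+1) requires 1 complex ion per 4 sodium.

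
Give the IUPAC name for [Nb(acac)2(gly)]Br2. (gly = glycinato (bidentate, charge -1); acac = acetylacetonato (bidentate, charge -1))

The 2 bromide counter-ions carry a total charge of -2, so each complex ion is 2+.
Ligand charges: 1×glycinato (-1 each), 2×acetylacetonato (-1 each); total -3. So Nb + (-3) = 2+, giving Nb = +5.
Ligands are named alphabetically: acetylacetonato before glycinato.

bis(acetylacetonato)(glycinato)niobium(V) bromide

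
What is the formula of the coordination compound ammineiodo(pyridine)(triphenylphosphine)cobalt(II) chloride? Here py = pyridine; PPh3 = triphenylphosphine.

[CoI(NH3)(PPh3)(py)]Cl

Ligands: 1 ammine (NH3, neutral), 1 iodo (I, -1), 1 pyridine (py, neutral), 1 triphenylphosphine (PPh3, neutral). Ligand charge sum = -1.
With Co in oxidation state +2, the complex ion is [Co...]^1+.
Charge balance with chloride (-1) requires 1 complex ion per 1 chloride.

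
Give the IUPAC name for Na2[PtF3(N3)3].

The 2 sodium counter-ions carry a total charge of +2, so each complex ion is 2−.
Ligand charges: 3×azido (-1 each), 3×fluoro (-1 each); total -6. So Pt + (-6) = 2−, giving Pt = +4.
Ligands are named alphabetically: azido before fluoro.
The complex ion is anionic, so platinum takes the -ate form platinate(IV).

sodium triazidotrifluoroplatinate(IV)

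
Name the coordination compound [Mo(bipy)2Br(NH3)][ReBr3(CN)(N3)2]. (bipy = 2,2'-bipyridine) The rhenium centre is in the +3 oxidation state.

amminebis(2,2'-bipyridine)bromomolybdenum(IV) diazidotribromocyanorhenate(III)

Both ions are complex: the cation is named first with the plain metal name, the anion second with the -ate form; each ion's ligands are alphabetised independently.
Re is given as +3; the anion's ligand charges sum to -6, so the complex anion is 3−.
A 1:1 salt means the cation carries the equal and opposite charge, 3+.
Cation: ligand charges sum to -1; for the ion to be 3+, Mo = +4.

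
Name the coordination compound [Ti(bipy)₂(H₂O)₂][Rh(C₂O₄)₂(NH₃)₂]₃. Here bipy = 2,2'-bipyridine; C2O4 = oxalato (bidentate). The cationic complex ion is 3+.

diaquabis(2,2'-bipyridine)titanium(III) diamminedioxalatorhodate(III)

Both ions are complex: the cation is named first with the plain metal name, the anion second with the -ate form; each ion's ligands are alphabetised independently.
The complex cation is given as 3+; its ligand charges sum to 0, so Ti = +3.
With 3 anions per cation, each anion must be 3/3 = 1−.
Anion: ligand charges sum to -4; for the ion to be 1−, Rh = +3.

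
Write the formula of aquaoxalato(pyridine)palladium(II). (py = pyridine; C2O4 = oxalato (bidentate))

[Pd(C2O4)(H2O)(py)]

Ligands: 1 pyridine (py, neutral), 1 oxalato (C2O4, -2), 1 aqua (H2O, neutral). Ligand charge sum = -2.
With Pd in oxidation state +2, the complex ion is [Pd...].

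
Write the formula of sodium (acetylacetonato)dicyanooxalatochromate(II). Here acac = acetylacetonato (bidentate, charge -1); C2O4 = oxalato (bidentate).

Na3[Cr(acac)(C2O4)(CN)2]

Ligands: 1 acetylacetonato (acac, -1), 1 oxalato (C2O4, -2), 2 cyano (CN, -1). Ligand charge sum = -5.
Charge balance with sodium (+1) requires 1 complex ion per 3 sodium.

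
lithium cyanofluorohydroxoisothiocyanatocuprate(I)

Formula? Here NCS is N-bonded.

Li3[Cu(CN)F(NCS)(OH)]

Ligands: 1 fluoro (F, -1), 1 cyano (CN, -1), 1 hydroxo (OH, -1), 1 isothiocyanato (NCS, -1). Ligand charge sum = -4.
With Cu in oxidation state +1, the complex ion is [Cu...]^3−.
Charge balance with lithium (+1) requires 1 complex ion per 3 lithium.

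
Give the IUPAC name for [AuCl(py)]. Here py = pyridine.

chloro(pyridine)gold(I)

There is no counter-ion, so the complex is neutral overall.
Ligand charges: 1×pyridine (neutral), 1×chloro (-1 each); total -1. So Au + (-1) = 0, giving Au = +1.
Ligands are named alphabetically: chloro before pyridine.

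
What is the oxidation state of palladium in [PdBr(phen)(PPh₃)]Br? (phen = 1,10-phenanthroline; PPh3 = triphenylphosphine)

1 bromide outside the brackets (-1 each) → the complex ion is 1+.
Ligand charges: 1×phen neutral; 1×Br = -1; 1×PPh3 neutral; sum -1.
Pd + (-1) = 1+ ⇒ Pd is +2.

+2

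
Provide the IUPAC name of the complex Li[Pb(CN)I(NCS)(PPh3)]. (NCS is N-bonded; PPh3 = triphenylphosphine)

lithium cyanoiodoisothiocyanato(triphenylphosphine)plumbate(II)

The 1 lithium counter-ion carries a total charge of +1, so each complex ion is 1−.
Ligand charges: 1×isothiocyanato (-1 each), 1×iodo (-1 each), 1×cyano (-1 each), 1×triphenylphosphine (neutral); total -3. So Pb + (-3) = 1−, giving Pb = +2.
Ligands are named alphabetically: cyano before iodo before isothiocyanato before triphenylphosphine.
The complex ion is anionic, so lead takes the -ate form plumbate(II).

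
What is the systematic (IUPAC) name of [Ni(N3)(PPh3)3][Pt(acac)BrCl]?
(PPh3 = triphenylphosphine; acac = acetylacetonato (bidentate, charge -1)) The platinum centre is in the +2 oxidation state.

Both ions are complex: the cation is named first with the plain metal name, the anion second with the -ate form; each ion's ligands are alphabetised independently.
Pt is given as +2; the anion's ligand charges sum to -3, so the complex anion is 1−.
A 1:1 salt means the cation carries the equal and opposite charge, 1+.
Cation: ligand charges sum to -1; for the ion to be 1+, Ni = +2.

azidotris(triphenylphosphine)nickel(II) (acetylacetonato)bromochloroplatinate(II)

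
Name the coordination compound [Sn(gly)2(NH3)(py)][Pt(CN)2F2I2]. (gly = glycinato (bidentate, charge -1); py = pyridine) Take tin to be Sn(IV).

Sn is given as +4; the cation's ligand charges sum to -2, so the complex cation is 2+.
A 1:1 salt means the anion carries the equal and opposite charge, 2−.
Anion: ligand charges sum to -6; for the ion to be 2−, Pt = +4.

amminebis(glycinato)(pyridine)tin(IV) dicyanodifluorodiiodoplatinate(IV)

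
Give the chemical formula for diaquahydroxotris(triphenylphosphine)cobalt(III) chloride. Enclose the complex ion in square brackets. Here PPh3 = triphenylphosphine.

[Co(H2O)2(OH)(PPh3)3]Cl2

Ligands: 2 aqua (H2O, neutral), 1 hydroxo (OH, -1), 3 triphenylphosphine (PPh3, neutral). Ligand charge sum = -1.
With Co in oxidation state +3, the complex ion is [Co...]^2+.
Charge balance with chloride (-1) requires 1 complex ion per 2 chloride.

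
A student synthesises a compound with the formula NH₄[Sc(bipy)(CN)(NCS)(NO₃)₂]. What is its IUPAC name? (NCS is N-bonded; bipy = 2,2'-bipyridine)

ammonium (2,2'-bipyridine)cyanoisothiocyanatodinitratoscandate(III)

The 1 ammonium counter-ion carries a total charge of +1, so each complex ion is 1−.
Ligand charges: 2×nitrato (-1 each), 1×isothiocyanato (-1 each), 1×cyano (-1 each), 1×2,2'-bipyridine (neutral); total -4. So Sc + (-4) = 1−, giving Sc = +3.
The complex ion is anionic, so scandium takes the -ate form scandate(III).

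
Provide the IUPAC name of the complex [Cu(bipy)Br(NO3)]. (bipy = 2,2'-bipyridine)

(2,2'-bipyridine)bromonitratocopper(II)

There is no counter-ion, so the complex is neutral overall.
Ligand charges: 1×nitrato (-1 each), 1×bromo (-1 each), 1×2,2'-bipyridine (neutral); total -2. So Cu + (-2) = 0, giving Cu = +2.
Ligands are named alphabetically: bipyridine before bromo before nitrato.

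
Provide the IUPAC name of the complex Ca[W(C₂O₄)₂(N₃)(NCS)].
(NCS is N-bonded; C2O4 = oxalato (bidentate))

The 1 calcium counter-ion carries a total charge of +2, so each complex ion is 2−.
Ligand charges: 1×azido (-1 each), 1×isothiocyanato (-1 each), 2×oxalato (-2 each); total -6. So W + (-6) = 2−, giving W = +4.
Ligands are named alphabetically: azido before isothiocyanato before oxalato.
The complex ion is anionic, so tungsten takes the -ate form tungstate(IV).

calcium azidoisothiocyanatodioxalatotungstate(IV)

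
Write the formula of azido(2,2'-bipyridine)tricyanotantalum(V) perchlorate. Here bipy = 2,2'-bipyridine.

Ligands: 1 2,2'-bipyridine (bipy, neutral), 3 cyano (CN, -1), 1 azido (N3, -1). Ligand charge sum = -4.
With Ta in oxidation state +5, the complex ion is [Ta...]^1+.
Charge balance with perchlorate (-1) requires 1 complex ion per 1 perchlorate.

[Ta(bipy)(CN)3(N3)]ClO4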